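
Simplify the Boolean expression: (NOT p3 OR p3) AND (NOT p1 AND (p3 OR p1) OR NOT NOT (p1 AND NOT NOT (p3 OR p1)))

(NOT p3 OR p3) AND (NOT p1 AND (p3 OR p1) OR NOT NOT (p1 AND NOT NOT (p3 OR p1)))
= (NOT p3 OR p3) AND (NOT p1 AND (p3 OR p1) OR p1 AND NOT NOT (p3 OR p1))   — double negation
= NOT p1 AND (p3 OR p1) OR p1 AND NOT NOT (p3 OR p1)   — complement / identity
= NOT p1 AND (p3 OR p1) OR p1 AND (p3 OR p1)   — double negation
= p3 OR p1   — distribution

p3 OR p1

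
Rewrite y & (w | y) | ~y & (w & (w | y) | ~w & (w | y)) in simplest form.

w | y

y & (w | y) | ~y & (w & (w | y) | ~w & (w | y))
= y & (w | y) | ~y & (w | y)
= w | y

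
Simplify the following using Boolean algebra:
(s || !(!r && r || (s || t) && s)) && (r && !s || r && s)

r

(s || !(!r && r || (s || t) && s)) && (r && !s || r && s)
= (s || !((s || t) && s)) && (r && !s || r && s)   (complement / identity)
= (s || !((s || t) && s)) && r   (distribution)
= (s || !s) && r   (absorption)
= r   (complement / identity)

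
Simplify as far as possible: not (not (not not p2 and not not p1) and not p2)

p2

not (not (not not p2 and not not p1) and not p2)
= not ((not p2 or not p1) and not p2)   [De Morgan]
= not not p2   [absorption]
= p2   [double negation]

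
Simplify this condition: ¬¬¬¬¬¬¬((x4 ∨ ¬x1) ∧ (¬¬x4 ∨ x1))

¬¬¬¬¬¬¬((x4 ∨ ¬x1) ∧ (¬¬x4 ∨ x1))
= ¬¬¬¬¬¬¬((x4 ∨ ¬x1) ∧ (x4 ∨ x1))   (double negation)
= ¬¬¬¬¬((x4 ∨ ¬x1) ∧ (x4 ∨ x1))   (double negation)
= ¬¬¬¬¬(¬x1 ∧ x1 ∨ x4)   (distribution)
= ¬¬¬¬¬x4   (complement / identity)
= ¬¬¬x4   (double negation)
= ¬x4   (double negation)

¬x4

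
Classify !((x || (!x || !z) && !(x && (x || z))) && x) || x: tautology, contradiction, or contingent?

tautology

!((x || (!x || !z) && !(x && (x || z))) && x) || x
= !((x || (!x || !z) && !x) && x) || x   [absorption]
= !((x || !x) && x) || x   [absorption]
= !x || x   [complement / identity]
= true   [complement]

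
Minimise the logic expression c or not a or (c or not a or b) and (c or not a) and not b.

c or not a

c or not a or (c or not a or b) and (c or not a) and not b
= c or not a or (c or not a) and not b   — absorption
= c or not a   — absorption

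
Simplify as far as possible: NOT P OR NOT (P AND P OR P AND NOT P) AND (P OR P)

NOT P OR NOT (P AND P OR P AND NOT P) AND (P OR P)
= NOT P OR NOT (P AND P OR P AND NOT P) AND P
= NOT P OR NOT P AND P
= NOT P

NOT P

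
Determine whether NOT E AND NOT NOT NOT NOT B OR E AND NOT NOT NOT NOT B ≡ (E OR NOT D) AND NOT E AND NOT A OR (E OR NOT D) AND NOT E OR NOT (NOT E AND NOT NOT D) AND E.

No

E1: NOT E AND NOT NOT NOT NOT B OR E AND NOT NOT NOT NOT B
    = NOT NOT NOT NOT B
    = NOT NOT B
    = B
E2: (E OR NOT D) AND NOT E AND NOT A OR (E OR NOT D) AND NOT E OR NOT (NOT E AND NOT NOT D) AND E
    = (E OR NOT D) AND NOT E OR NOT (NOT E AND NOT NOT D) AND E
    = (E OR NOT D) AND NOT E OR (E OR NOT D) AND E
    = E OR NOT D
These differ: at A=0, B=0, D=0, E=1, E1 = 0 but E2 = 1.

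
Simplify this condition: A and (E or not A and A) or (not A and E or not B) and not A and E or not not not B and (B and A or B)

A and (E or not A and A) or (not A and E or not B) and not A and E or not not not B and (B and A or B)
= A and E or (not A and E or not B) and not A and E or not not not B and (B and A or B)
= A and E or (not A and E or not B) and not A and E or not B and (B and A or B)
= A and E or (not A and E or not B) and not A and E or not B and B
= A and E or not A and E or not B and B
= A and E or not A and E
= E

E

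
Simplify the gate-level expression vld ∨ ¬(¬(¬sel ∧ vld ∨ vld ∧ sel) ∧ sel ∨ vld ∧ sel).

vld ∨ ¬sel

vld ∨ ¬(¬(¬sel ∧ vld ∨ vld ∧ sel) ∧ sel ∨ vld ∧ sel)
= vld ∨ ¬(¬vld ∧ sel ∨ vld ∧ sel)   (distribution)
= vld ∨ ¬sel   (distribution)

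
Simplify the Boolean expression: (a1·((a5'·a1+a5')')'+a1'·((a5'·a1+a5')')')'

(a1·((a5'·a1+a5')')'+a1'·((a5'·a1+a5')')')'
= (((a5'·a1+a5')')')'   — distribution
= (a5'·a1+a5')'   — double negation
= (a5')'   — absorption
= a5   — double negation

a5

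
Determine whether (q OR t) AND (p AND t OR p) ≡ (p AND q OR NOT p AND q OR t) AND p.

E1: (q OR t) AND (p AND t OR p)
    = (q OR t) AND p
E2: (p AND q OR NOT p AND q OR t) AND p
    = (q OR t) AND p
Both reduce to (q OR t) AND p, so they are equivalent.

Yes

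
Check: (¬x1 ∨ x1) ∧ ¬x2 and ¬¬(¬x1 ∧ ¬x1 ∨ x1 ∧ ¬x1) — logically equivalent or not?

E1: (¬x1 ∨ x1) ∧ ¬x2
    = ¬x2   — complement / identity
E2: ¬¬(¬x1 ∧ ¬x1 ∨ x1 ∧ ¬x1)
    = ¬¬¬x1   — distribution
    = ¬x1   — double negation
These differ: at x1=0, x2=1, E1 = 0 but E2 = 1.

No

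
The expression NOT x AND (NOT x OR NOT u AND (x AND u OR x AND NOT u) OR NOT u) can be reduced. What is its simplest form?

NOT x AND (NOT x OR NOT u AND (x AND u OR x AND NOT u) OR NOT u)
= NOT x AND (NOT x OR NOT u AND x OR NOT u)   (distribution)
= NOT x AND (NOT x OR NOT u)   (absorption)
= NOT x   (absorption)

NOT x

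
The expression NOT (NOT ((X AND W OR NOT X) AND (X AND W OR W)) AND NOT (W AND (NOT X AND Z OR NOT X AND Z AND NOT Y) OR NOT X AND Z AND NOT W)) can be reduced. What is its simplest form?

NOT (NOT ((X AND W OR NOT X) AND (X AND W OR W)) AND NOT (W AND (NOT X AND Z OR NOT X AND Z AND NOT Y) OR NOT X AND Z AND NOT W))
= NOT (NOT (NOT X AND W OR X AND W) AND NOT (W AND (NOT X AND Z OR NOT X AND Z AND NOT Y) OR NOT X AND Z AND NOT W))   (distribution)
= NOT (NOT W AND NOT (W AND (NOT X AND Z OR NOT X AND Z AND NOT Y) OR NOT X AND Z AND NOT W))   (distribution)
= NOT (NOT W AND NOT (W AND NOT X AND Z OR NOT X AND Z AND NOT W))   (absorption)
= NOT (NOT W AND NOT ((W OR NOT W) AND NOT X AND Z))   (distribution)
= NOT (NOT W AND NOT (NOT X AND Z))   (complement / identity)
= W OR NOT X AND Z   (De Morgan)

W OR NOT X AND Z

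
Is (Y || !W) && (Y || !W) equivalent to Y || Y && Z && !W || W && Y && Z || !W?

Yes

E1: (Y || !W) && (Y || !W)
    = Y || !W   (idempotence)
E2: Y || Y && Z && !W || W && Y && Z || !W
    = Y || Y && Z || !W   (distribution)
    = Y || !W   (absorption)
Both reduce to Y || !W, so they are equivalent.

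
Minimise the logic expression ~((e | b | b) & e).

~e

~((e | b | b) & e)
= ~((e | b) & e)
= ~e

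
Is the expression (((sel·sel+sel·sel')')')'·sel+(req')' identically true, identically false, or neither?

neither

(((sel·sel+sel·sel')')')'·sel+(req')'
= (((sel·sel+sel·sel')')')'·sel+req   [double negation]
= (sel·sel+sel·sel')'·sel+req   [double negation]
= sel'·sel+req   [distribution]
= req   [complement / identity]
This depends on req, so it is not a constant.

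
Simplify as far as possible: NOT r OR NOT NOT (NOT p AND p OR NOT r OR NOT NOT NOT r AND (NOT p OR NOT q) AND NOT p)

NOT r

NOT r OR NOT NOT (NOT p AND p OR NOT r OR NOT NOT NOT r AND (NOT p OR NOT q) AND NOT p)
= NOT r OR NOT NOT (NOT p AND p OR NOT r OR NOT NOT NOT r AND NOT p)   (absorption)
= NOT r OR NOT NOT (NOT r OR NOT NOT NOT r AND NOT p)   (complement / identity)
= NOT r OR NOT NOT (NOT r OR NOT r AND NOT p)   (double negation)
= NOT r OR NOT r OR NOT r AND NOT p   (double negation)
= NOT r OR NOT r   (absorption)
= NOT r   (idempotence)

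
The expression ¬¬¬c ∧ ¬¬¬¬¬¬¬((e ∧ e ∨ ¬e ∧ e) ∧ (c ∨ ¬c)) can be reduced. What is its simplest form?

¬c ∧ ¬e

¬¬¬c ∧ ¬¬¬¬¬¬¬((e ∧ e ∨ ¬e ∧ e) ∧ (c ∨ ¬c))
= ¬c ∧ ¬¬¬¬¬¬¬((e ∧ e ∨ ¬e ∧ e) ∧ (c ∨ ¬c))   — double negation
= ¬c ∧ ¬¬¬¬¬¬¬(e ∧ (c ∨ ¬c))   — distribution
= ¬c ∧ ¬¬¬¬¬¬¬e   — complement / identity
= ¬c ∧ ¬¬¬¬¬e   — double negation
= ¬c ∧ ¬¬¬e   — double negation
= ¬c ∧ ¬e   — double negation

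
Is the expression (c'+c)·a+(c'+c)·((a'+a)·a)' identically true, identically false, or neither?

(c'+c)·a+(c'+c)·((a'+a)·a)'
= (c'+c)·a+(c'+c)·a'   (complement / identity)
= c'+c   (distribution)
= 1   (complement)

identically true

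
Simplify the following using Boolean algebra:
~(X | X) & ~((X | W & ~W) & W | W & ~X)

~(X | X) & ~((X | W & ~W) & W | W & ~X)
= ~(X | X) & ~(X & W | W & ~X)   (complement / identity)
= ~(X | X) & ~W   (distribution)
= ~X & ~W   (idempotence)

~X & ~W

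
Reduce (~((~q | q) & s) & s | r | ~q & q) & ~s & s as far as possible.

0

(~((~q | q) & s) & s | r | ~q & q) & ~s & s
= (~s & s | r | ~q & q) & ~s & s   — complement / identity
= (~s & s | r) & ~s & s   — complement / identity
= ~s & s   — absorption
= 0   — complement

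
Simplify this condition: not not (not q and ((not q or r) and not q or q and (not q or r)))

not not (not q and ((not q or r) and not q or q and (not q or r)))
= not not (not q and (not q or r))
= not not not q
= not q

not q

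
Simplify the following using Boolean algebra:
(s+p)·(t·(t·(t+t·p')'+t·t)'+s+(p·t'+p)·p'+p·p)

(s+p)·(t·(t·(t+t·p')'+t·t)'+s+(p·t'+p)·p'+p·p)
= (s+p)·(t·(t·(t+t·p')'+t·t)'+s+p·p'+p·p)   [absorption]
= (s+p)·(t·(t·t'+t·t)'+s+p·p'+p·p)   [absorption]
= (s+p)·(t·t'+s+p·p'+p·p)   [distribution]
= (s+p)·(t·t'+s+p)   [distribution]
= (s+p)·(s+p)   [complement / identity]
= s+p   [idempotence]

s+p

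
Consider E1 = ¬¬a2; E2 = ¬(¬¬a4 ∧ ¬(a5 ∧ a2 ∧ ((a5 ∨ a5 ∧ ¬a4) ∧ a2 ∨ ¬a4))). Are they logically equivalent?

E1: ¬¬a2
    = a2
E2: ¬(¬¬a4 ∧ ¬(a5 ∧ a2 ∧ ((a5 ∨ a5 ∧ ¬a4) ∧ a2 ∨ ¬a4)))
    = ¬(¬¬a4 ∧ ¬(a5 ∧ a2 ∧ (a5 ∧ a2 ∨ ¬a4)))
    = ¬(¬¬a4 ∧ ¬(a5 ∧ a2))
    = ¬a4 ∨ a5 ∧ a2
These differ: at a2=0, a4=0, a5=0, E1 = 0 but E2 = 1.

No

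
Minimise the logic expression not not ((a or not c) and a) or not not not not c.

a or c

not not ((a or not c) and a) or not not not not c
= not not ((a or not c) and a) or not not c   — double negation
= (a or not c) and a or not not c   — double negation
= a or not not c   — absorption
= a or c   — double negation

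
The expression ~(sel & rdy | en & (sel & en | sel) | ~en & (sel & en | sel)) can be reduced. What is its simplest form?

~(sel & rdy | en & (sel & en | sel) | ~en & (sel & en | sel))
= ~(sel & rdy | sel & en | sel)
= ~(sel & rdy | sel)
= ~sel

~sel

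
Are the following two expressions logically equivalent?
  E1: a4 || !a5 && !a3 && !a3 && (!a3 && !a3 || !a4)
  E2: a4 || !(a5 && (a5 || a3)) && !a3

E1: a4 || !a5 && !a3 && !a3 && (!a3 && !a3 || !a4)
    = a4 || !a5 && !a3 && !a3
    = a4 || !a5 && !a3
E2: a4 || !(a5 && (a5 || a3)) && !a3
    = a4 || !a5 && !a3
Both reduce to a4 || !a5 && !a3, so they are equivalent.

Yes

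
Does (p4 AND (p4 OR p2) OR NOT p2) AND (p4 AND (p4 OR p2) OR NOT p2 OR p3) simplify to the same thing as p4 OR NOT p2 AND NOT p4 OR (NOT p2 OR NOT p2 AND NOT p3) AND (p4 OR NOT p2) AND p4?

E1: (p4 AND (p4 OR p2) OR NOT p2) AND (p4 AND (p4 OR p2) OR NOT p2 OR p3)
    = p4 AND (p4 OR p2) OR NOT p2
    = p4 OR NOT p2
E2: p4 OR NOT p2 AND NOT p4 OR (NOT p2 OR NOT p2 AND NOT p3) AND (p4 OR NOT p2) AND p4
    = p4 OR NOT p2 AND NOT p4 OR NOT p2 AND (p4 OR NOT p2) AND p4
    = p4 OR NOT p2 AND NOT p4 OR NOT p2 AND p4
    = p4 OR NOT p2
Both reduce to p4 OR NOT p2, so they are equivalent.

Yes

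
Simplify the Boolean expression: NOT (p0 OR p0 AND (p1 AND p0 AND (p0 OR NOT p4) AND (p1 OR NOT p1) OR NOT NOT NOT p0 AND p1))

NOT p0

NOT (p0 OR p0 AND (p1 AND p0 AND (p0 OR NOT p4) AND (p1 OR NOT p1) OR NOT NOT NOT p0 AND p1))
= NOT (p0 OR p0 AND (p1 AND p0 AND (p1 OR NOT p1) OR NOT NOT NOT p0 AND p1))
= NOT (p0 OR p0 AND (p1 AND p0 OR NOT NOT NOT p0 AND p1))
= NOT (p0 OR p0 AND (p1 AND p0 OR NOT p0 AND p1))
= NOT (p0 OR p0 AND p1)
= NOT p0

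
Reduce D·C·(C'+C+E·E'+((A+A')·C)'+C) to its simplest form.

D·C

D·C·(C'+C+E·E'+((A+A')·C)'+C)
= D·C·(C'+C+E·E'+C'+C)   [complement / identity]
= D·C·(C'+C+C'+C)   [complement / identity]
= D·C·(C'+C)   [idempotence]
= D·C   [complement / identity]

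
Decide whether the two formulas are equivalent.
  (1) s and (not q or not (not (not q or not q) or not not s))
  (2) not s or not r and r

No

E1: s and (not q or not (not (not q or not q) or not not s))
    = s and (not q or not (not not q or not not s))   (idempotence)
    = s and (not q or not q and not s)   (De Morgan)
    = s and not q   (absorption)
E2: not s or not r and r
    = not s   (complement / identity)
These differ: at q=1, r=0, s=0, E1 = 0 but E2 = 1.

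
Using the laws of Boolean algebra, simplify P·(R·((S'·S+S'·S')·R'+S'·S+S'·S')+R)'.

P·(R·((S'·S+S'·S')·R'+S'·S+S'·S')+R)'
= P·(R·(S'·S+S'·S')+R)'   [absorption]
= P·(R·S'+R)'   [distribution]
= P·R'   [absorption]

P·R'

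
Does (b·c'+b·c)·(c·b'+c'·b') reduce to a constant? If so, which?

(b·c'+b·c)·(c·b'+c'·b')
= (b·c'+b·c)·b'·(c+c')   (distribution)
= b·b'·(c+c')   (distribution)
= b·b'   (complement / identity)
= 0   (complement)

yes, False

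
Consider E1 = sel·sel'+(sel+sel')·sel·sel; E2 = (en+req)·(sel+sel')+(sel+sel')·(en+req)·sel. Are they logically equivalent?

E1: sel·sel'+(sel+sel')·sel·sel
    = sel·sel'+sel·sel   [complement / identity]
    = sel   [distribution]
E2: (en+req)·(sel+sel')+(sel+sel')·(en+req)·sel
    = (sel+sel')·(en+req+(en+req)·sel)   [distribution]
    = en+req+(en+req)·sel   [complement / identity]
    = en+req   [absorption]
These differ: at en=0, req=1, sel=0, E1 = 0 but E2 = 1.

No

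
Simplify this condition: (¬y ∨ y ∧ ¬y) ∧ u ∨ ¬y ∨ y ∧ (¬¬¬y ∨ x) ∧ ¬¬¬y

¬y

(¬y ∨ y ∧ ¬y) ∧ u ∨ ¬y ∨ y ∧ (¬¬¬y ∨ x) ∧ ¬¬¬y
= (¬y ∨ y ∧ ¬y) ∧ u ∨ ¬y ∨ y ∧ ¬¬¬y   (absorption)
= (¬y ∨ y ∧ ¬y) ∧ u ∨ ¬y ∨ y ∧ ¬y   (double negation)
= ¬y ∨ y ∧ ¬y   (absorption)
= ¬y   (complement / identity)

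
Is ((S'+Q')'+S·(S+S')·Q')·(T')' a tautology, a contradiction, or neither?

((S'+Q')'+S·(S+S')·Q')·(T')'
= (S·Q+S·(S+S')·Q')·(T')'   [De Morgan]
= (S·Q+S·(S+S')·Q')·T   [double negation]
= (S·Q+S·Q')·T   [complement / identity]
= S·T   [distribution]
This depends on S, T, so it is not a constant.

neither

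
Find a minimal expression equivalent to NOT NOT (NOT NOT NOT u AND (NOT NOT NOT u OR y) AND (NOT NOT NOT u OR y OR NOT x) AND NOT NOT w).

NOT NOT (NOT NOT NOT u AND (NOT NOT NOT u OR y) AND (NOT NOT NOT u OR y OR NOT x) AND NOT NOT w)
= NOT NOT (NOT NOT NOT u AND (NOT NOT NOT u OR y) AND NOT NOT w)
= NOT NOT (NOT NOT NOT u AND NOT NOT w)
= NOT (NOT NOT u OR NOT w)
= NOT u AND w

NOT u AND w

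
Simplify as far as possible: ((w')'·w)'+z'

w'+z'

((w')'·w)'+z'
= (w·w)'+z'   (double negation)
= w'+z'   (idempotence)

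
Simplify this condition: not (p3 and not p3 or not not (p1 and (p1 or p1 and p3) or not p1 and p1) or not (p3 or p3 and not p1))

not (p3 and not p3 or not not (p1 and (p1 or p1 and p3) or not p1 and p1) or not (p3 or p3 and not p1))
= not (not not (p1 and (p1 or p1 and p3) or not p1 and p1) or not (p3 or p3 and not p1))   — complement / identity
= not (not not (p1 and p1 or not p1 and p1) or not (p3 or p3 and not p1))   — absorption
= not (not not (p1 and p1 or not p1 and p1) or not p3)   — absorption
= not (not not p1 or not p3)   — distribution
= not p1 and p3   — De Morgan

not p1 and p3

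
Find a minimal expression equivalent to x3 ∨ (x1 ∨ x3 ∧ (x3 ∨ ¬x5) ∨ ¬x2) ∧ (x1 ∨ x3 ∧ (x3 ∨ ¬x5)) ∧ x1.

x3 ∨ (x1 ∨ x3 ∧ (x3 ∨ ¬x5) ∨ ¬x2) ∧ (x1 ∨ x3 ∧ (x3 ∨ ¬x5)) ∧ x1
= x3 ∨ (x1 ∨ x3 ∧ (x3 ∨ ¬x5)) ∧ x1   — absorption
= x3 ∨ (x1 ∨ x3) ∧ x1   — absorption
= x3 ∨ x1   — absorption

x3 ∨ x1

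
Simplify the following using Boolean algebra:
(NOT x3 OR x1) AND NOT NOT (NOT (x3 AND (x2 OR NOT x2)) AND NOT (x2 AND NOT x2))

NOT x3

(NOT x3 OR x1) AND NOT NOT (NOT (x3 AND (x2 OR NOT x2)) AND NOT (x2 AND NOT x2))
= (NOT x3 OR x1) AND NOT (x3 AND (x2 OR NOT x2) OR x2 AND NOT x2)
= (NOT x3 OR x1) AND NOT (x3 AND (x2 OR NOT x2))
= (NOT x3 OR x1) AND NOT x3
= NOT x3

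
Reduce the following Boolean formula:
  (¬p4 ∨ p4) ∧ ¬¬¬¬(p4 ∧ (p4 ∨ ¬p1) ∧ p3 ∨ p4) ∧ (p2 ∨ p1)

p4 ∧ (p2 ∨ p1)

(¬p4 ∨ p4) ∧ ¬¬¬¬(p4 ∧ (p4 ∨ ¬p1) ∧ p3 ∨ p4) ∧ (p2 ∨ p1)
= (¬p4 ∨ p4) ∧ ¬¬(p4 ∧ (p4 ∨ ¬p1) ∧ p3 ∨ p4) ∧ (p2 ∨ p1)
= ¬¬(p4 ∧ (p4 ∨ ¬p1) ∧ p3 ∨ p4) ∧ (p2 ∨ p1)
= (p4 ∧ (p4 ∨ ¬p1) ∧ p3 ∨ p4) ∧ (p2 ∨ p1)
= (p4 ∧ p3 ∨ p4) ∧ (p2 ∨ p1)
= p4 ∧ (p2 ∨ p1)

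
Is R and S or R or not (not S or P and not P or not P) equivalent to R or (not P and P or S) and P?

Yes

E1: R and S or R or not (not S or P and not P or not P)
    = R or not (not S or P and not P or not P)   [absorption]
    = R or not (not S or not P)   [complement / identity]
    = R or S and P   [De Morgan]
E2: R or (not P and P or S) and P
    = R or S and P   [complement / identity]
Both reduce to R or S and P, so they are equivalent.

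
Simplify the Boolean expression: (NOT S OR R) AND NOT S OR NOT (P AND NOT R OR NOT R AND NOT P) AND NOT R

NOT S

(NOT S OR R) AND NOT S OR NOT (P AND NOT R OR NOT R AND NOT P) AND NOT R
= (NOT S OR R) AND NOT S OR NOT NOT R AND NOT R   — distribution
= NOT S OR NOT NOT R AND NOT R   — absorption
= NOT S OR R AND NOT R   — double negation
= NOT S   — complement / identity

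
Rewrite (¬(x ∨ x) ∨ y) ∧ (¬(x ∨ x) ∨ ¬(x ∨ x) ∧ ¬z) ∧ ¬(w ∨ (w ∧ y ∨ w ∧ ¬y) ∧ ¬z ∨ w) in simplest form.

(¬(x ∨ x) ∨ y) ∧ (¬(x ∨ x) ∨ ¬(x ∨ x) ∧ ¬z) ∧ ¬(w ∨ (w ∧ y ∨ w ∧ ¬y) ∧ ¬z ∨ w)
= (¬(x ∨ x) ∨ y) ∧ ¬(x ∨ x) ∧ ¬(w ∨ (w ∧ y ∨ w ∧ ¬y) ∧ ¬z ∨ w)   [absorption]
= ¬(x ∨ x) ∧ ¬(w ∨ (w ∧ y ∨ w ∧ ¬y) ∧ ¬z ∨ w)   [absorption]
= ¬(x ∨ x) ∧ ¬(w ∨ w ∧ ¬z ∨ w)   [distribution]
= ¬(x ∨ x) ∧ ¬(w ∨ w)   [absorption]
= ¬x ∧ ¬(w ∨ w)   [idempotence]
= ¬x ∧ ¬w   [idempotence]

¬x ∧ ¬w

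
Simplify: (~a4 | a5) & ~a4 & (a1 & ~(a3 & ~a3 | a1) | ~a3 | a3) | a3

(~a4 | a5) & ~a4 & (a1 & ~(a3 & ~a3 | a1) | ~a3 | a3) | a3
= (~a4 | a5) & ~a4 & (a1 & ~a1 | ~a3 | a3) | a3   — complement / identity
= (~a4 | a5) & ~a4 & (~a3 | a3) | a3   — complement / identity
= ~a4 & (~a3 | a3) | a3   — absorption
= ~a4 | a3   — complement / identity

~a4 | a3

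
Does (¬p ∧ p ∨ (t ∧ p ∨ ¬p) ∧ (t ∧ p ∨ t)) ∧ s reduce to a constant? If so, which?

(¬p ∧ p ∨ (t ∧ p ∨ ¬p) ∧ (t ∧ p ∨ t)) ∧ s
= (t ∧ p ∨ ¬p) ∧ (t ∧ p ∨ t) ∧ s   — complement / identity
= (t ∧ p ∨ ¬p ∧ t) ∧ s   — distribution
= t ∧ s   — distribution
This depends on s, t, so it is not a constant.

no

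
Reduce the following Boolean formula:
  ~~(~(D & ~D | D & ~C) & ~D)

~D

~~(~(D & ~D | D & ~C) & ~D)
= ~(D & ~D | D & ~C | D)   — De Morgan
= ~(D & ~C | D)   — complement / identity
= ~D   — absorption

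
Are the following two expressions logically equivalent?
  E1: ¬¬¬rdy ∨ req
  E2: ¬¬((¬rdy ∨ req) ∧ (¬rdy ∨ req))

Yes

E1: ¬¬¬rdy ∨ req
    = ¬rdy ∨ req   — double negation
E2: ¬¬((¬rdy ∨ req) ∧ (¬rdy ∨ req))
    = ¬¬(¬rdy ∨ req)   — idempotence
    = ¬rdy ∨ req   — double negation
Both reduce to ¬rdy ∨ req, so they are equivalent.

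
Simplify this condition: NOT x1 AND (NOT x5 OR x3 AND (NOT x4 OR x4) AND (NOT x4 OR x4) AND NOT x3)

NOT x1 AND (NOT x5 OR x3 AND (NOT x4 OR x4) AND (NOT x4 OR x4) AND NOT x3)
= NOT x1 AND (NOT x5 OR x3 AND (NOT x4 OR x4) AND NOT x3)   — complement / identity
= NOT x1 AND (NOT x5 OR x3 AND NOT x3)   — complement / identity
= NOT x1 AND NOT x5   — complement / identity

NOT x1 AND NOT x5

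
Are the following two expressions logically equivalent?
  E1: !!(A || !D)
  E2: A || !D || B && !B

E1: !!(A || !D)
    = A || !D   — double negation
E2: A || !D || B && !B
    = A || !D   — complement / identity
Both reduce to A || !D, so they are equivalent.

Yes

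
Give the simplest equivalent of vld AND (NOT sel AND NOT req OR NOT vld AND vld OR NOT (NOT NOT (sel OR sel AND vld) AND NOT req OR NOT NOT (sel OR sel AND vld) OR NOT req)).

vld AND NOT sel

vld AND (NOT sel AND NOT req OR NOT vld AND vld OR NOT (NOT NOT (sel OR sel AND vld) AND NOT req OR NOT NOT (sel OR sel AND vld) OR NOT req))
= vld AND (NOT sel AND NOT req OR NOT vld AND vld OR NOT (NOT NOT (sel OR sel AND vld) OR NOT req))   — absorption
= vld AND (NOT sel AND NOT req OR NOT (NOT NOT (sel OR sel AND vld) OR NOT req))   — complement / identity
= vld AND (NOT sel AND NOT req OR NOT (sel OR sel AND vld) AND req)   — De Morgan
= vld AND (NOT sel AND NOT req OR NOT sel AND req)   — absorption
= vld AND NOT sel   — distribution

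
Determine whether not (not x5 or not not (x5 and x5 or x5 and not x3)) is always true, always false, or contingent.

always false

not (not x5 or not not (x5 and x5 or x5 and not x3))
= x5 and not (x5 and x5 or x5 and not x3)   [De Morgan]
= x5 and not (x5 and (x5 or not x3))   [distribution]
= x5 and not x5   [absorption]
= False   [complement]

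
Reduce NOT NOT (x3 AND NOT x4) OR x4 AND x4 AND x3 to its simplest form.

x3

NOT NOT (x3 AND NOT x4) OR x4 AND x4 AND x3
= x3 AND NOT x4 OR x4 AND x4 AND x3
= x3 AND NOT x4 OR x4 AND x3
= x3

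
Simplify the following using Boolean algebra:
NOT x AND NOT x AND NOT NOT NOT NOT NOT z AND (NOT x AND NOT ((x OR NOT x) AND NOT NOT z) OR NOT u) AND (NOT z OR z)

NOT x AND NOT x AND NOT NOT NOT NOT NOT z AND (NOT x AND NOT ((x OR NOT x) AND NOT NOT z) OR NOT u) AND (NOT z OR z)
= NOT x AND NOT x AND NOT NOT NOT z AND (NOT x AND NOT ((x OR NOT x) AND NOT NOT z) OR NOT u) AND (NOT z OR z)   [double negation]
= NOT x AND NOT NOT NOT z AND (NOT x AND NOT ((x OR NOT x) AND NOT NOT z) OR NOT u) AND (NOT z OR z)   [idempotence]
= NOT x AND NOT NOT NOT z AND (NOT x AND NOT ((x OR NOT x) AND NOT NOT z) OR NOT u)   [complement / identity]
= NOT x AND NOT NOT NOT z AND (NOT x AND NOT NOT NOT z OR NOT u)   [complement / identity]
= NOT x AND NOT NOT NOT z   [absorption]
= NOT x AND NOT z   [double negation]

NOT x AND NOT z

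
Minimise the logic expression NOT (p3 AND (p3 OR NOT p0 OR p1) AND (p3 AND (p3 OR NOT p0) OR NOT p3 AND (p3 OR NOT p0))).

NOT p3

NOT (p3 AND (p3 OR NOT p0 OR p1) AND (p3 AND (p3 OR NOT p0) OR NOT p3 AND (p3 OR NOT p0)))
= NOT (p3 AND (p3 OR NOT p0 OR p1) AND (p3 OR NOT p0))   — distribution
= NOT (p3 AND (p3 OR NOT p0))   — absorption
= NOT p3   — absorption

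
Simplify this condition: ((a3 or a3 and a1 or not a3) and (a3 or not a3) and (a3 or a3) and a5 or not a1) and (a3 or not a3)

((a3 or a3 and a1 or not a3) and (a3 or not a3) and (a3 or a3) and a5 or not a1) and (a3 or not a3)
= ((a3 or a3 and a1 or not a3) and (a3 or not a3 and a3) and a5 or not a1) and (a3 or not a3)   — distribution
= ((a3 or not a3) and (a3 or not a3 and a3) and a5 or not a1) and (a3 or not a3)   — absorption
= ((a3 or not a3) and a3 and a5 or not a1) and (a3 or not a3)   — complement / identity
= (a3 or not a3) and a3 and a5 or not a1   — complement / identity
= a3 and a5 or not a1   — complement / identity

a3 and a5 or not a1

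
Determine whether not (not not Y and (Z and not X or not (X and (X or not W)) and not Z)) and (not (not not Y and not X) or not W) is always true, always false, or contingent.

not (not not Y and (Z and not X or not (X and (X or not W)) and not Z)) and (not (not not Y and not X) or not W)
= not (not not Y and (Z and not X or not X and not Z)) and (not (not not Y and not X) or not W)   [absorption]
= not (not not Y and not X) and (not (not not Y and not X) or not W)   [distribution]
= not (not not Y and not X)   [absorption]
= not Y or X   [De Morgan]
This depends on X, Y, so it is not a constant.

contingent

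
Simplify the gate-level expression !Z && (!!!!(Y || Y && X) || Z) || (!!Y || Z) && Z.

Y || Z

!Z && (!!!!(Y || Y && X) || Z) || (!!Y || Z) && Z
= !Z && (!!!!Y || Z) || (!!Y || Z) && Z   [absorption]
= !Z && (!!Y || Z) || (!!Y || Z) && Z   [double negation]
= !!Y || Z   [distribution]
= Y || Z   [double negation]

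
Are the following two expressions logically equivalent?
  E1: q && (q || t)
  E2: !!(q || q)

Yes

E1: q && (q || t)
    = q
E2: !!(q || q)
    = q || q
    = q
Both reduce to q, so they are equivalent.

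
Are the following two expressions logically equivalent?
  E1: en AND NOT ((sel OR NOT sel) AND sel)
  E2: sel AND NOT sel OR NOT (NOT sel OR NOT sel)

No

E1: en AND NOT ((sel OR NOT sel) AND sel)
    = en AND NOT sel   — complement / identity
E2: sel AND NOT sel OR NOT (NOT sel OR NOT sel)
    = sel AND NOT sel OR sel AND sel   — De Morgan
    = sel   — distribution
These differ: at en=1, sel=1, E1 = 0 but E2 = 1.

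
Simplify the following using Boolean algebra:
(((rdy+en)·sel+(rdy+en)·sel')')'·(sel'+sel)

(((rdy+en)·sel+(rdy+en)·sel')')'·(sel'+sel)
= ((rdy+en)')'·(sel'+sel)   (distribution)
= (rdy+en)·(sel'+sel)   (double negation)
= rdy+en   (complement / identity)

rdy+en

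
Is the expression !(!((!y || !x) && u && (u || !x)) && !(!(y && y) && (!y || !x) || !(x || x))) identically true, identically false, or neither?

neither

!(!((!y || !x) && u && (u || !x)) && !(!(y && y) && (!y || !x) || !(x || x)))
= !(!((!y || !x) && u && (u || !x)) && !(!(y && y) && (!y || !x) || !x))
= !(!((!y || !x) && u) && !(!(y && y) && (!y || !x) || !x))
= !(!((!y || !x) && u) && !(!y && (!y || !x) || !x))
= !(!((!y || !x) && u) && !(!y || !x))
= (!y || !x) && u || !y || !x
= !y || !x
This depends on x, y, so it is not a constant.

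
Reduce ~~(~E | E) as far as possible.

1

~~(~E | E)
= ~E | E   (double negation)
= 1   (complement)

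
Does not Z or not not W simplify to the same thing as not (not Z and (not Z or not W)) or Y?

E1: not Z or not not W
    = not Z or W
E2: not (not Z and (not Z or not W)) or Y
    = not not Z or Y
    = Z or Y
These differ: at W=0, Y=0, Z=0, E1 = 1 but E2 = 0.

No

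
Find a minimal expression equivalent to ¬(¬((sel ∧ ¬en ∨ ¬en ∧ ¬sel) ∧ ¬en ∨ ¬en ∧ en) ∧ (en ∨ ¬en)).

¬en

¬(¬((sel ∧ ¬en ∨ ¬en ∧ ¬sel) ∧ ¬en ∨ ¬en ∧ en) ∧ (en ∨ ¬en))
= ¬¬((sel ∧ ¬en ∨ ¬en ∧ ¬sel) ∧ ¬en ∨ ¬en ∧ en)   (complement / identity)
= ¬¬(¬en ∧ ¬en ∨ ¬en ∧ en)   (distribution)
= ¬¬¬en   (distribution)
= ¬en   (double negation)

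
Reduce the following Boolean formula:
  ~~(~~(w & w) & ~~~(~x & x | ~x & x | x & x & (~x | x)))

~~(~~(w & w) & ~~~(~x & x | ~x & x | x & x & (~x | x)))
= ~~(~~w & ~~~(~x & x | ~x & x | x & x & (~x | x)))   — idempotence
= ~~(~~w & ~~~(~x & x | ~x & x | x & x))   — complement / identity
= ~(~w | ~~(~x & x | ~x & x | x & x))   — De Morgan
= ~(~w | ~~(~x & x | x & x))   — complement / identity
= w & ~(~x & x | x & x)   — De Morgan
= w & ~x   — distribution

w & ~x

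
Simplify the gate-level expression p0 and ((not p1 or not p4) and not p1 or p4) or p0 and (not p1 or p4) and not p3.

p0 and (not p1 or p4)

p0 and ((not p1 or not p4) and not p1 or p4) or p0 and (not p1 or p4) and not p3
= p0 and (not p1 or p4) or p0 and (not p1 or p4) and not p3
= p0 and (not p1 or p4)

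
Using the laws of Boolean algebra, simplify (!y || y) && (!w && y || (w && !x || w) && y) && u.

(!y || y) && (!w && y || (w && !x || w) && y) && u
= (!w && y || (w && !x || w) && y) && u   — complement / identity
= (!w && y || w && y) && u   — absorption
= y && u   — distribution

y && u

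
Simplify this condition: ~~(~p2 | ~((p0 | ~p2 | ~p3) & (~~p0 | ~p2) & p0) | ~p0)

~~(~p2 | ~((p0 | ~p2 | ~p3) & (~~p0 | ~p2) & p0) | ~p0)
= ~p2 | ~((p0 | ~p2 | ~p3) & (~~p0 | ~p2) & p0) | ~p0   — double negation
= ~p2 | ~((p0 | ~p2 | ~p3) & (p0 | ~p2) & p0) | ~p0   — double negation
= ~p2 | ~((p0 | ~p2) & p0) | ~p0   — absorption
= ~p2 | ~p0 | ~p0   — absorption
= ~p2 | ~p0   — idempotence

~p2 | ~p0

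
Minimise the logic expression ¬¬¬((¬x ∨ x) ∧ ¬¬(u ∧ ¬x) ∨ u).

¬u

¬¬¬((¬x ∨ x) ∧ ¬¬(u ∧ ¬x) ∨ u)
= ¬¬¬((¬x ∨ x) ∧ u ∧ ¬x ∨ u)
= ¬¬¬(u ∧ ¬x ∨ u)
= ¬¬¬u
= ¬u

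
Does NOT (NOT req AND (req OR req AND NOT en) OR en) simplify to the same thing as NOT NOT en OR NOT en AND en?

No

E1: NOT (NOT req AND (req OR req AND NOT en) OR en)
    = NOT (NOT req AND req OR en)   — absorption
    = NOT en   — complement / identity
E2: NOT NOT en OR NOT en AND en
    = NOT NOT en   — complement / identity
    = en   — double negation
These differ: at en=1, req=0, E1 = 0 but E2 = 1.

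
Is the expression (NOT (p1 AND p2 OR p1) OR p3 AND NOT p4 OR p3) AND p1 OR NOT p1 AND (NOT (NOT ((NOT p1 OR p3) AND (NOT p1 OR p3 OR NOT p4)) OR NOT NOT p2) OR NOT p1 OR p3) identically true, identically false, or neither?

(NOT (p1 AND p2 OR p1) OR p3 AND NOT p4 OR p3) AND p1 OR NOT p1 AND (NOT (NOT ((NOT p1 OR p3) AND (NOT p1 OR p3 OR NOT p4)) OR NOT NOT p2) OR NOT p1 OR p3)
= (NOT (p1 AND p2 OR p1) OR p3) AND p1 OR NOT p1 AND (NOT (NOT ((NOT p1 OR p3) AND (NOT p1 OR p3 OR NOT p4)) OR NOT NOT p2) OR NOT p1 OR p3)   (absorption)
= (NOT (p1 AND p2 OR p1) OR p3) AND p1 OR NOT p1 AND (NOT (NOT (NOT p1 OR p3) OR NOT NOT p2) OR NOT p1 OR p3)   (absorption)
= (NOT (p1 AND p2 OR p1) OR p3) AND p1 OR NOT p1 AND ((NOT p1 OR p3) AND NOT p2 OR NOT p1 OR p3)   (De Morgan)
= (NOT p1 OR p3) AND p1 OR NOT p1 AND ((NOT p1 OR p3) AND NOT p2 OR NOT p1 OR p3)   (absorption)
= (NOT p1 OR p3) AND p1 OR NOT p1 AND (NOT p1 OR p3)   (absorption)
= NOT p1 OR p3   (distribution)
This depends on p1, p3, so it is not a constant.

neither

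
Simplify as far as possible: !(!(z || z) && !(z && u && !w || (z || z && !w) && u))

z

!(!(z || z) && !(z && u && !w || (z || z && !w) && u))
= !(!z && !(z && u && !w || (z || z && !w) && u))
= !(!z && !(z && u && !w || z && u))
= !(!z && !(z && u))
= z || z && u
= z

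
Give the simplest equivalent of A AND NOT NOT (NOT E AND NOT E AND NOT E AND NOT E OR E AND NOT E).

A AND NOT NOT (NOT E AND NOT E AND NOT E AND NOT E OR E AND NOT E)
= A AND NOT NOT (NOT E AND NOT E OR E AND NOT E)   (idempotence)
= A AND NOT NOT NOT E   (distribution)
= A AND NOT E   (double negation)

A AND NOT E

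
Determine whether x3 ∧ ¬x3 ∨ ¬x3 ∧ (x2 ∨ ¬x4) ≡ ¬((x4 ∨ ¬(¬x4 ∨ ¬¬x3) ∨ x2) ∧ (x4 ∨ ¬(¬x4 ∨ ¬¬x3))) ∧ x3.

E1: x3 ∧ ¬x3 ∨ ¬x3 ∧ (x2 ∨ ¬x4)
    = ¬x3 ∧ (x2 ∨ ¬x4)   — complement / identity
E2: ¬((x4 ∨ ¬(¬x4 ∨ ¬¬x3) ∨ x2) ∧ (x4 ∨ ¬(¬x4 ∨ ¬¬x3))) ∧ x3
    = ¬(x4 ∨ ¬(¬x4 ∨ ¬¬x3)) ∧ x3   — absorption
    = ¬(x4 ∨ x4 ∧ ¬x3) ∧ x3   — De Morgan
    = ¬x4 ∧ x3   — absorption
These differ: at x2=1, x3=0, x4=0, E1 = 1 but E2 = 0.

No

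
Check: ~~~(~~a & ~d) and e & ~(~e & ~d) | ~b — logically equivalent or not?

E1: ~~~(~~a & ~d)
    = ~~(~a | d)   (De Morgan)
    = ~a | d   (double negation)
E2: e & ~(~e & ~d) | ~b
    = e & (e | d) | ~b   (De Morgan)
    = e | ~b   (absorption)
These differ: at a=1, b=0, d=0, e=0, E1 = 0 but E2 = 1.

No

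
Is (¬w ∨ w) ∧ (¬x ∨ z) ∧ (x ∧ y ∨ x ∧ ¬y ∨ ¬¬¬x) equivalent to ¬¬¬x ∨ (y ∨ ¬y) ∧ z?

E1: (¬w ∨ w) ∧ (¬x ∨ z) ∧ (x ∧ y ∨ x ∧ ¬y ∨ ¬¬¬x)
    = (¬x ∨ z) ∧ (x ∧ y ∨ x ∧ ¬y ∨ ¬¬¬x)   (complement / identity)
    = (¬x ∨ z) ∧ (x ∧ y ∨ x ∧ ¬y ∨ ¬x)   (double negation)
    = (¬x ∨ z) ∧ (x ∨ ¬x)   (distribution)
    = ¬x ∨ z   (complement / identity)
E2: ¬¬¬x ∨ (y ∨ ¬y) ∧ z
    = ¬¬¬x ∨ z   (complement / identity)
    = ¬x ∨ z   (double negation)
Both reduce to ¬x ∨ z, so they are equivalent.

Yes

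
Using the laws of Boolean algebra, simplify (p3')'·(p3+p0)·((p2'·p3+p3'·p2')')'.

p3·p2'

(p3')'·(p3+p0)·((p2'·p3+p3'·p2')')'
= (p3')'·(p3+p0)·((p2')')'   [distribution]
= p3·(p3+p0)·((p2')')'   [double negation]
= p3·(p3+p0)·p2'   [double negation]
= p3·p2'   [absorption]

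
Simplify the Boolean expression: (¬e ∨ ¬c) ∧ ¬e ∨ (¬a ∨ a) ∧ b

¬e ∨ b

(¬e ∨ ¬c) ∧ ¬e ∨ (¬a ∨ a) ∧ b
= (¬e ∨ ¬c) ∧ ¬e ∨ b   — complement / identity
= ¬e ∨ b   — absorption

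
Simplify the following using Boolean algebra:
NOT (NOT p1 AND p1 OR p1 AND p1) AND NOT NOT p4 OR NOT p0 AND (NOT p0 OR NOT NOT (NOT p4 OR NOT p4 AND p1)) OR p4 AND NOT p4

NOT (NOT p1 AND p1 OR p1 AND p1) AND NOT NOT p4 OR NOT p0 AND (NOT p0 OR NOT NOT (NOT p4 OR NOT p4 AND p1)) OR p4 AND NOT p4
= NOT (NOT p1 AND p1 OR p1 AND p1) AND NOT NOT p4 OR NOT p0 AND (NOT p0 OR NOT NOT NOT p4) OR p4 AND NOT p4   (absorption)
= NOT (NOT p1 AND p1 OR p1 AND p1) AND NOT NOT p4 OR NOT p0 AND (NOT p0 OR NOT p4) OR p4 AND NOT p4   (double negation)
= NOT p1 AND NOT NOT p4 OR NOT p0 AND (NOT p0 OR NOT p4) OR p4 AND NOT p4   (distribution)
= NOT p1 AND p4 OR NOT p0 AND (NOT p0 OR NOT p4) OR p4 AND NOT p4   (double negation)
= NOT p1 AND p4 OR NOT p0 OR p4 AND NOT p4   (absorption)
= NOT p1 AND p4 OR NOT p0   (complement / identity)

NOT p1 AND p4 OR NOT p0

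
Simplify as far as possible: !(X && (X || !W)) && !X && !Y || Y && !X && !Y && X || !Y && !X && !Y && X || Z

!(X && (X || !W)) && !X && !Y || Y && !X && !Y && X || !Y && !X && !Y && X || Z
= !X && !X && !Y || Y && !X && !Y && X || !Y && !X && !Y && X || Z   [absorption]
= !X && !X && !Y || !X && !Y && X || Z   [distribution]
= !X && !Y || Z   [distribution]

!X && !Y || Z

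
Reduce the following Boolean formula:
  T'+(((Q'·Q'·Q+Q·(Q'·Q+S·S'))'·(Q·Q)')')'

T'+Q'

T'+(((Q'·Q'·Q+Q·(Q'·Q+S·S'))'·(Q·Q)')')'
= T'+(Q'·Q'·Q+Q·(Q'·Q+S·S')+Q·Q)'   [De Morgan]
= T'+(Q'·Q'·Q+Q·Q'·Q+Q·Q)'   [complement / identity]
= T'+(Q'·Q+Q·Q)'   [distribution]
= T'+Q'   [distribution]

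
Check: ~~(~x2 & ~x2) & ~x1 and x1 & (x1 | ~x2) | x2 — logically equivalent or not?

E1: ~~(~x2 & ~x2) & ~x1
    = ~~~x2 & ~x1   — idempotence
    = ~x2 & ~x1   — double negation
E2: x1 & (x1 | ~x2) | x2
    = x1 | x2   — absorption
These differ: at x1=1, x2=1, E1 = 0 but E2 = 1.

No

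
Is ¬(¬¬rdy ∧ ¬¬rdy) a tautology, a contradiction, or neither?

neither

¬(¬¬rdy ∧ ¬¬rdy)
= ¬¬¬rdy   — idempotence
= ¬rdy   — double negation
This depends on rdy, so it is not a constant.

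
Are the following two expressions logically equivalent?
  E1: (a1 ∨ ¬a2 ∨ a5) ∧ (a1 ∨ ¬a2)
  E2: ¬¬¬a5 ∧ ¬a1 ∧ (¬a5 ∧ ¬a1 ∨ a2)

No

E1: (a1 ∨ ¬a2 ∨ a5) ∧ (a1 ∨ ¬a2)
    = a1 ∨ ¬a2   (absorption)
E2: ¬¬¬a5 ∧ ¬a1 ∧ (¬a5 ∧ ¬a1 ∨ a2)
    = ¬a5 ∧ ¬a1 ∧ (¬a5 ∧ ¬a1 ∨ a2)   (double negation)
    = ¬a5 ∧ ¬a1   (absorption)
These differ: at a1=1, a2=0, a5=1, E1 = 1 but E2 = 0.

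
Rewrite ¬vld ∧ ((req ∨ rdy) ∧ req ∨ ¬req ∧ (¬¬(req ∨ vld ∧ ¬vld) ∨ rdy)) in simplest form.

¬vld ∧ (req ∨ rdy)

¬vld ∧ ((req ∨ rdy) ∧ req ∨ ¬req ∧ (¬¬(req ∨ vld ∧ ¬vld) ∨ rdy))
= ¬vld ∧ ((req ∨ rdy) ∧ req ∨ ¬req ∧ (req ∨ vld ∧ ¬vld ∨ rdy))   [double negation]
= ¬vld ∧ ((req ∨ rdy) ∧ req ∨ ¬req ∧ (req ∨ rdy))   [complement / identity]
= ¬vld ∧ (req ∨ rdy)   [distribution]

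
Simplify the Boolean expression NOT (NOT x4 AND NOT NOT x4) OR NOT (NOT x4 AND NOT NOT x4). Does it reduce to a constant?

NOT (NOT x4 AND NOT NOT x4) OR NOT (NOT x4 AND NOT NOT x4)
= NOT (NOT x4 AND NOT NOT x4)
= x4 OR NOT x4
= TRUE

TRUE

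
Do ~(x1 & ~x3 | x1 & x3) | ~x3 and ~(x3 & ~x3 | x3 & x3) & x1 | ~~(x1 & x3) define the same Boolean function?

No

E1: ~(x1 & ~x3 | x1 & x3) | ~x3
    = ~x1 | ~x3
E2: ~(x3 & ~x3 | x3 & x3) & x1 | ~~(x1 & x3)
    = ~x3 & x1 | ~~(x1 & x3)
    = ~x3 & x1 | x1 & x3
    = x1
These differ: at x1=0, x3=1, E1 = 1 but E2 = 0.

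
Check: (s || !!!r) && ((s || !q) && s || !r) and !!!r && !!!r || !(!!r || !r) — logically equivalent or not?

No

E1: (s || !!!r) && ((s || !q) && s || !r)
    = (s || !r) && ((s || !q) && s || !r)
    = (s || !r) && (s || !r)
    = s || !r
E2: !!!r && !!!r || !(!!r || !r)
    = !r && !!!r || !(!!r || !r)
    = !r && !!!r || !r && r
    = !r && !r || !r && r
    = !r
These differ: at q=0, r=1, s=1, E1 = 1 but E2 = 0.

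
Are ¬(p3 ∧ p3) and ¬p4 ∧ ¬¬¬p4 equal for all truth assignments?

E1: ¬(p3 ∧ p3)
    = ¬p3   — idempotence
E2: ¬p4 ∧ ¬¬¬p4
    = ¬p4 ∧ ¬p4   — double negation
    = ¬p4   — idempotence
These differ: at p3=0, p4=1, E1 = 1 but E2 = 0.

No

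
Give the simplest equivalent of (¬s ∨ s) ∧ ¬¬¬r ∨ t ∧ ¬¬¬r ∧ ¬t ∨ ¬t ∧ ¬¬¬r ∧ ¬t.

(¬s ∨ s) ∧ ¬¬¬r ∨ t ∧ ¬¬¬r ∧ ¬t ∨ ¬t ∧ ¬¬¬r ∧ ¬t
= (¬s ∨ s) ∧ ¬¬¬r ∨ ¬¬¬r ∧ ¬t   — distribution
= ¬¬¬r ∨ ¬¬¬r ∧ ¬t   — complement / identity
= ¬¬¬r   — absorption
= ¬r   — double negation

¬r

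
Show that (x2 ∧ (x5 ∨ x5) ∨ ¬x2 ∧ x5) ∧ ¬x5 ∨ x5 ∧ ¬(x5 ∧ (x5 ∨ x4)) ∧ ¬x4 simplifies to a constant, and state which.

(x2 ∧ (x5 ∨ x5) ∨ ¬x2 ∧ x5) ∧ ¬x5 ∨ x5 ∧ ¬(x5 ∧ (x5 ∨ x4)) ∧ ¬x4
= (x2 ∧ (x5 ∨ x5) ∨ ¬x2 ∧ x5) ∧ ¬x5 ∨ x5 ∧ ¬x5 ∧ ¬x4
= (x2 ∧ x5 ∨ ¬x2 ∧ x5) ∧ ¬x5 ∨ x5 ∧ ¬x5 ∧ ¬x4
= x5 ∧ ¬x5 ∨ x5 ∧ ¬x5 ∧ ¬x4
= x5 ∧ ¬x5
= False

False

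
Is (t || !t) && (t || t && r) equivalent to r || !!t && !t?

No

E1: (t || !t) && (t || t && r)
    = (t || !t) && t   (absorption)
    = t   (complement / identity)
E2: r || !!t && !t
    = r || t && !t   (double negation)
    = r   (complement / identity)
These differ: at r=1, t=0, E1 = 0 but E2 = 1.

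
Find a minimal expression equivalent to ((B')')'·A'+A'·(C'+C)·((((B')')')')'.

((B')')'·A'+A'·(C'+C)·((((B')')')')'
= (((B')')'+(C'+C)·((((B')')')')')·A'   (distribution)
= (((B')')'+(C'+C)·((B')')')·A'   (double negation)
= (((B')')'+((B')')')·A'   (complement / identity)
= ((B')')'·A'   (idempotence)
= B'·A'   (double negation)

B'·A'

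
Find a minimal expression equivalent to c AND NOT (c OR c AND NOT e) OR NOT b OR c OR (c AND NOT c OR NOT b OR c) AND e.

NOT b OR c

c AND NOT (c OR c AND NOT e) OR NOT b OR c OR (c AND NOT c OR NOT b OR c) AND e
= c AND NOT c OR NOT b OR c OR (c AND NOT c OR NOT b OR c) AND e   — absorption
= c AND NOT c OR NOT b OR c   — absorption
= NOT b OR c   — complement / identity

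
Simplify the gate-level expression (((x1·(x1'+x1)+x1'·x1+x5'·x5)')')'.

(((x1·(x1'+x1)+x1'·x1+x5'·x5)')')'
= (((x1+x1'·x1+x5'·x5)')')'   [complement / identity]
= (x1+x1'·x1+x5'·x5)'   [double negation]
= (x1+x1'·x1)'   [complement / identity]
= x1'   [complement / identity]

x1'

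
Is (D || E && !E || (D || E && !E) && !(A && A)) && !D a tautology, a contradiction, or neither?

(D || E && !E || (D || E && !E) && !(A && A)) && !D
= (D || E && !E || (D || E && !E) && !A) && !D   [idempotence]
= (D || E && !E) && !D   [absorption]
= D && !D   [complement / identity]
= false   [complement]

contradiction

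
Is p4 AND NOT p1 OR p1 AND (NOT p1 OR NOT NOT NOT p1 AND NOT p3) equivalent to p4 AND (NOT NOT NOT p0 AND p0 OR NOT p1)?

Yes

E1: p4 AND NOT p1 OR p1 AND (NOT p1 OR NOT NOT NOT p1 AND NOT p3)
    = p4 AND NOT p1 OR p1 AND (NOT p1 OR NOT p1 AND NOT p3)   [double negation]
    = p4 AND NOT p1 OR p1 AND NOT p1   [absorption]
    = p4 AND NOT p1   [complement / identity]
E2: p4 AND (NOT NOT NOT p0 AND p0 OR NOT p1)
    = p4 AND (NOT p0 AND p0 OR NOT p1)   [double negation]
    = p4 AND NOT p1   [complement / identity]
Both reduce to p4 AND NOT p1, so they are equivalent.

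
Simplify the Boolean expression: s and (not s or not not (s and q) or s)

s

s and (not s or not not (s and q) or s)
= s and (not s or s and q or s)   — double negation
= s and (not s or s)   — absorption
= s   — complement / identity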